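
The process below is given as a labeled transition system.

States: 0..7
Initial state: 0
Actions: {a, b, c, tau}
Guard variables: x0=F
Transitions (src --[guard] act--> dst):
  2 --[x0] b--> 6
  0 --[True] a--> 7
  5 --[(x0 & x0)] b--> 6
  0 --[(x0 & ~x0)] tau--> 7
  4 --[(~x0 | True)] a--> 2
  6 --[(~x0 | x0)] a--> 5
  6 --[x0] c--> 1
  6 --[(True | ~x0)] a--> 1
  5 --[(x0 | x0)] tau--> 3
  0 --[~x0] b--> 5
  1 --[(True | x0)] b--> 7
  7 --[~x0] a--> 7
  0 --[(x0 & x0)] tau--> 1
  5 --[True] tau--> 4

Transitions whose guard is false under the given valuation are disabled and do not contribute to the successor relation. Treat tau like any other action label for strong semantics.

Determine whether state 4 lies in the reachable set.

8 transition(s) survive guard evaluation.
depth 0: {0}
depth 1: {5,7}  total {0,5,7}
depth 2: {4}  total {0,4,5,7}
depth 3: {2}  total {0,2,4,5,7}
R = {0,2,4,5,7}
trace reaching 4: b·tau

Answer: REACHABLE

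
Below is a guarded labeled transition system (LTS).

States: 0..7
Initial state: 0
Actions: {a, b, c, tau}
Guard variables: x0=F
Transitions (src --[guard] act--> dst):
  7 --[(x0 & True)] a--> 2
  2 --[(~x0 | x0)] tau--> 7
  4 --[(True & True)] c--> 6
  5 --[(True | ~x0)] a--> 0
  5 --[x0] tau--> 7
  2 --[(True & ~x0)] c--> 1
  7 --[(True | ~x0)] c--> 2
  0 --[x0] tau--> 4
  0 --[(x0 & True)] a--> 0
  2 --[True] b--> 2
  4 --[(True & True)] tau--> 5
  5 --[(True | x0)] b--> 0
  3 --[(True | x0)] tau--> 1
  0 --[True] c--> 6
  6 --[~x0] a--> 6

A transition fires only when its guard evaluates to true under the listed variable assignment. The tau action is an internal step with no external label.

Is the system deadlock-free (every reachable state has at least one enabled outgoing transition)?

Reach set: {0,6}
  0: c→6  [1 out]
  6: a→6  [1 out]

Answer: DEADLOCK-FREE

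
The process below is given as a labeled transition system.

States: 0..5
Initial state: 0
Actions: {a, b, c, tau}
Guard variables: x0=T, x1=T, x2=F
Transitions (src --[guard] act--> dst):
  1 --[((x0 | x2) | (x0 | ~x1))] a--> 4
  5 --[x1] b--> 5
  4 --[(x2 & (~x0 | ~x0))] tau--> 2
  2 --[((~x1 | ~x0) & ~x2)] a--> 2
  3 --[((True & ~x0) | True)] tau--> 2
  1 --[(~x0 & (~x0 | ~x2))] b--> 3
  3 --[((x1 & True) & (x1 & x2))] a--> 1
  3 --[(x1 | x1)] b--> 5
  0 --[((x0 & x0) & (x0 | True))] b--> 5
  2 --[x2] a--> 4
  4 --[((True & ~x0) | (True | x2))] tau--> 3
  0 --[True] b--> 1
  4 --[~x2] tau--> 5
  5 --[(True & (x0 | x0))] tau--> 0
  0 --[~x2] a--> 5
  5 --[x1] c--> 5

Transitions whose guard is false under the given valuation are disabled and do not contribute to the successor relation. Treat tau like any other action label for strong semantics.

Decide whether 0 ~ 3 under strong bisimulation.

Answer: NOT BISIMILAR

Analysis:
Compute ~ classes (split until stable):
  π0 = {{0,1,2,3,4,5}}
  π1 = {{0},{1},{2},{3},{4},{5}}
stable after 2 split(s): 6 block(s)
[0]={0}  [3]={3}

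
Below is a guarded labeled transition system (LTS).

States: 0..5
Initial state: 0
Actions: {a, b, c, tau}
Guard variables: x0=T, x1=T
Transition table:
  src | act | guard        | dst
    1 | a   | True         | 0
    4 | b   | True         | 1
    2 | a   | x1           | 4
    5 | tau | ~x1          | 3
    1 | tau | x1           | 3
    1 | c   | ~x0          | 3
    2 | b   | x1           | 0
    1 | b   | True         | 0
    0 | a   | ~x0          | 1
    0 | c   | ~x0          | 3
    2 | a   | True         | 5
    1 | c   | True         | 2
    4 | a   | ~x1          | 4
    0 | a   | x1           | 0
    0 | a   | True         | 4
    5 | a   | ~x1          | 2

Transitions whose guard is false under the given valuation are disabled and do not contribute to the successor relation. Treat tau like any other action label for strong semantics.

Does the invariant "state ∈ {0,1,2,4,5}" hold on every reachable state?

Answer: INVARIANT VIOLATED at state 3

Analysis:
Allowed set {0,1,2,4,5}
Reachable = {0,1,2,3,4,5}
  0: ok
  1: ok
  2: ok
  3: ✗ unsafe
  4: ok
  5: ok
counterexample path to 3: a·b·tau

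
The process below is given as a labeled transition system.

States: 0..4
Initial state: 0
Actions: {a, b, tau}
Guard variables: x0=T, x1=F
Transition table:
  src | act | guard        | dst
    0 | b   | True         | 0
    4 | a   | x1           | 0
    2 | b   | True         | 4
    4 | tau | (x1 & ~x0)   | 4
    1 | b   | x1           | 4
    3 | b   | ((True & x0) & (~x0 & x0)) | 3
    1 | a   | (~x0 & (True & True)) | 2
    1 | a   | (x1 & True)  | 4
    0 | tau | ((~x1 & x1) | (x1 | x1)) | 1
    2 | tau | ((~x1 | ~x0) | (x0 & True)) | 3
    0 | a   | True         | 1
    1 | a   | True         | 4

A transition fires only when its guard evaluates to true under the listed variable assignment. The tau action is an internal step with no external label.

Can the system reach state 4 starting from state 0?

Guard filter leaves 5 enabled edge(s).
depth 0: {0}
depth 1: {1}  now seen {0,1}
depth 2: {4}  now seen {0,1,4}
R = {0,1,4}
trace reaching 4: a·a

Answer: REACHABLE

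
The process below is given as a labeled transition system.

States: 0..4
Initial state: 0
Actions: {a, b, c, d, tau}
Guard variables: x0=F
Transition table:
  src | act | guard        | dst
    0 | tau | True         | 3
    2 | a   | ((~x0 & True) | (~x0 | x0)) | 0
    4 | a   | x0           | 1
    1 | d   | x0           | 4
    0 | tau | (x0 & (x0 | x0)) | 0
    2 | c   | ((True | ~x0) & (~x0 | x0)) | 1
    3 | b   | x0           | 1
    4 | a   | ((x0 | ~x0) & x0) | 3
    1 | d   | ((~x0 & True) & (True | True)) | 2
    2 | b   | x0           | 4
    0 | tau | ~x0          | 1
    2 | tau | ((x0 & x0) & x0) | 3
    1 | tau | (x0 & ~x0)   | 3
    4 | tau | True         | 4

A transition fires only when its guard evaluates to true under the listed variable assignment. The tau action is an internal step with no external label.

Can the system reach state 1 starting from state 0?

Answer: REACHABLE

Working:
After dropping false guards: 6 live edges.
Layer 0: {0}
Layer 1: {1,3}  now seen {0,1,3}
Layer 2: {2}  now seen {0,1,2,3}
Reachable = {0,1,2,3}
witness 1: tau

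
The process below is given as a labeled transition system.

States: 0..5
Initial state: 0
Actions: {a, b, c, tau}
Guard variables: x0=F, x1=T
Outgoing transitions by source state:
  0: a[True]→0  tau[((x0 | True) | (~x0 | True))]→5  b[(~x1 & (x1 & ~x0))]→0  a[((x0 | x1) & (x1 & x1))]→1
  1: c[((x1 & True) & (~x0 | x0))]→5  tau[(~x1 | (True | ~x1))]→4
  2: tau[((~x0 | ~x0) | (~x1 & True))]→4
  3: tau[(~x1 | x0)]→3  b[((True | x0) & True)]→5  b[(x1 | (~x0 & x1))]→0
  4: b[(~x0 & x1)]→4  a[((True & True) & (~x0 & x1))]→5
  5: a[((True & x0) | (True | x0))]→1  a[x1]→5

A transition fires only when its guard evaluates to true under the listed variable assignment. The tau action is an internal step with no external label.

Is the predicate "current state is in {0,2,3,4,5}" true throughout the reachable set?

Answer: INVARIANT VIOLATED at state 1

Trace:
Safe = {0,2,3,4,5}
Reachable = {0,1,4,5}
  0: ✓
  1: ✗ unsafe
  4: ✓
  5: ✓
counterexample path to 1: a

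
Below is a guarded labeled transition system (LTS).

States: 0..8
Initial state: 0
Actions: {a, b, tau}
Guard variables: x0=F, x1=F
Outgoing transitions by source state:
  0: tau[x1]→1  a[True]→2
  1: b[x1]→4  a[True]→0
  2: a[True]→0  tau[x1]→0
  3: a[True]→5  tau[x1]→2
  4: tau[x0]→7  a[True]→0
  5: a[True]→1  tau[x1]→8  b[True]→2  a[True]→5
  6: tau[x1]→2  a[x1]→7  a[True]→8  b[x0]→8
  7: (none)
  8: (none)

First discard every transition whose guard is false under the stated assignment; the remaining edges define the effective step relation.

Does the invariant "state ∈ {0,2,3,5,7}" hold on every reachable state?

Answer: INVARIANT HOLDS

Working:
Allowed set {0,2,3,5,7}
R = {0,2}
  0: ok
  2: ok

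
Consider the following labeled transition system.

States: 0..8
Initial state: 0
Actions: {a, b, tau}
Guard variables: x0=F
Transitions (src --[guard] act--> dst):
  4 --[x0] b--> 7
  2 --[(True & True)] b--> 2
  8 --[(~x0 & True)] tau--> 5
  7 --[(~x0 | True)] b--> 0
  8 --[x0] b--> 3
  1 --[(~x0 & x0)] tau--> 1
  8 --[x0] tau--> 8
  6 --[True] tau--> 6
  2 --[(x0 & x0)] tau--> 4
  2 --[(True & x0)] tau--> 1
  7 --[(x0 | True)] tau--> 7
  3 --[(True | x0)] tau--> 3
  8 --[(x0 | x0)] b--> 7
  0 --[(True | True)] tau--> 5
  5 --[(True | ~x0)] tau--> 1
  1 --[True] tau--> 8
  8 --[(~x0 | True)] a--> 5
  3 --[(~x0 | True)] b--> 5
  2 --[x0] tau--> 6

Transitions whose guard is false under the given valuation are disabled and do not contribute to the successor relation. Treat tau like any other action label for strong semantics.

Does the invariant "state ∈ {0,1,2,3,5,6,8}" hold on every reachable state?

Safe = {0,1,2,3,5,6,8}
Reach set: {0,1,5,8}
  0: ok
  1: ok
  5: ok
  8: ok

Answer: INVARIANT HOLDS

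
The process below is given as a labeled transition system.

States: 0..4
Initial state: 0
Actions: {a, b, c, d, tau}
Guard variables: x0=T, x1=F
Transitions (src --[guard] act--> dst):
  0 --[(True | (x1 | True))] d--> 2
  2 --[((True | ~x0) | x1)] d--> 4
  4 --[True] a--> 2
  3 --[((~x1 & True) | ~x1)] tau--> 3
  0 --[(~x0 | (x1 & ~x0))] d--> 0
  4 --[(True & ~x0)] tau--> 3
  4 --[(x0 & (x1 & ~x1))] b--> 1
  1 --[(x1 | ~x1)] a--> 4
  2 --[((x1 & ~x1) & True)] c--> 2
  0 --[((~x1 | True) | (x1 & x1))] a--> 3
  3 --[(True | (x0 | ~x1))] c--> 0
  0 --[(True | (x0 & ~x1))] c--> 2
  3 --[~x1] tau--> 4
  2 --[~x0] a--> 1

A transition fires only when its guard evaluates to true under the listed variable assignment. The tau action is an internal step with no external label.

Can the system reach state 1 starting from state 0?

Answer: UNREACHABLE

Working:
Guard filter leaves 9 enabled edge(s).
depth 0: {0}
depth 1: {2,3}  total {0,2,3}
depth 2: {4}  total {0,2,3,4}
R = {0,2,3,4}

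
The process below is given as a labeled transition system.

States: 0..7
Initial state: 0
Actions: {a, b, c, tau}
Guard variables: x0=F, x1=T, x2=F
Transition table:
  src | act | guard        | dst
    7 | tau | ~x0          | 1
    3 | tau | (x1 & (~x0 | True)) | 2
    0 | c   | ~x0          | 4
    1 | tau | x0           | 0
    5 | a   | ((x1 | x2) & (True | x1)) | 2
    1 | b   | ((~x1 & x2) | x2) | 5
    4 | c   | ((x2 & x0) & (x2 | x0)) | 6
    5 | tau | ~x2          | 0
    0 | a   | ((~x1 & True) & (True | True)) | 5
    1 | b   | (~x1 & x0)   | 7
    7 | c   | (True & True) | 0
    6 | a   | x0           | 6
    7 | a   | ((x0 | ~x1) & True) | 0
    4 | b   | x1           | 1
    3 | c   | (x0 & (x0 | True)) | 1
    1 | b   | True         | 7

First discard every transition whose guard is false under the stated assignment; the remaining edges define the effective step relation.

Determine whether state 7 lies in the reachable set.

After dropping false guards: 8 live edges.
Layer 0: {0}
Layer 1: {4}  cumulative {0,4}
Layer 2: {1}  cumulative {0,1,4}
Layer 3: {7}  cumulative {0,1,4,7}
Reach set: {0,1,4,7}
Path to 7: c·b·b

Answer: REACHABLE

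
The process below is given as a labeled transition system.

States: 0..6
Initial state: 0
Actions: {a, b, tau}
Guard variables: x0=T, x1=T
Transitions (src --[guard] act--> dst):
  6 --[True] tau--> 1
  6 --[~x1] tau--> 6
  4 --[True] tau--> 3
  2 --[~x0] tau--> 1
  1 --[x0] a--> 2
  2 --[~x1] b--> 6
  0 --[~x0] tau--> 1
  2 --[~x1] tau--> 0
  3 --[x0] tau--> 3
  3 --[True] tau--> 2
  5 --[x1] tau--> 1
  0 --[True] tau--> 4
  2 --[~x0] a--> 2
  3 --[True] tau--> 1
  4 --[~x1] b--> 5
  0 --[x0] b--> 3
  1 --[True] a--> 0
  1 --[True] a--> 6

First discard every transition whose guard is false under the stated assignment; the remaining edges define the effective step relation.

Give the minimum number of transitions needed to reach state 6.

Answer: 3

Working:
BFS to 6:
  L0 = {0}
  L1 = {3,4}
  L2 = {1,2}
  L3 = {6}
depth(6)=3, e.g. b·tau·a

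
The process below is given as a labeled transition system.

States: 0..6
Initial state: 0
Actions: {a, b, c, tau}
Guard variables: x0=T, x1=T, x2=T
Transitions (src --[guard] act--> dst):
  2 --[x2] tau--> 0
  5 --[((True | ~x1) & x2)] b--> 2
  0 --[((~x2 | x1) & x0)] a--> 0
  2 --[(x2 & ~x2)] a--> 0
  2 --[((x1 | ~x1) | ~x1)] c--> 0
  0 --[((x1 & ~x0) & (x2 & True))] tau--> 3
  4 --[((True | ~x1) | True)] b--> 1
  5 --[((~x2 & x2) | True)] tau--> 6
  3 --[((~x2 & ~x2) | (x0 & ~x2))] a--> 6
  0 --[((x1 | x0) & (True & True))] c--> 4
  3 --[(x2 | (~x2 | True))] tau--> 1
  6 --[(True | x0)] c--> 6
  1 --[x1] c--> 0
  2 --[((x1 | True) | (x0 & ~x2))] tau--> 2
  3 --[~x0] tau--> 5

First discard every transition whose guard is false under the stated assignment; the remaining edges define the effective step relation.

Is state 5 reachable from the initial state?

Answer: UNREACHABLE

Working:
11 transition(s) survive guard evaluation.
Layer 0: {0}
Layer 1: {4}  now seen {0,4}
Layer 2: {1}  now seen {0,1,4}
Reachable = {0,1,4}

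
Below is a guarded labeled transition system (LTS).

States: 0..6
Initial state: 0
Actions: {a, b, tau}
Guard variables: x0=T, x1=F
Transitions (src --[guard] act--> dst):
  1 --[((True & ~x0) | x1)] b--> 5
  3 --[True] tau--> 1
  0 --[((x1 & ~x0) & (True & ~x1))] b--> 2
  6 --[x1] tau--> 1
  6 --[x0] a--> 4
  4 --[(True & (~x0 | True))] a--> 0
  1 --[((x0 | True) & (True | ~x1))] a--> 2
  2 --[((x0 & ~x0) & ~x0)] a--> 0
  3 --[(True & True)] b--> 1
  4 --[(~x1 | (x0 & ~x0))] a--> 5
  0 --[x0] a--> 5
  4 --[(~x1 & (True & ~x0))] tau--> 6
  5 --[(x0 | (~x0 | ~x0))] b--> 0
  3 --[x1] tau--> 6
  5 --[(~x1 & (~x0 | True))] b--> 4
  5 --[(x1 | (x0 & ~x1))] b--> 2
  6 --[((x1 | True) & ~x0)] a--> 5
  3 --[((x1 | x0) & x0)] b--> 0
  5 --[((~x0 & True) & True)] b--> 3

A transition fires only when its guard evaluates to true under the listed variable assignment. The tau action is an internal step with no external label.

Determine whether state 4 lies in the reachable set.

Answer: REACHABLE

Working:
After dropping false guards: 11 live edges.
depth 0: {0}
depth 1: {5}  cumulative {0,5}
depth 2: {2,4}  cumulative {0,2,4,5}
R = {0,2,4,5}
trace reaching 4: a·b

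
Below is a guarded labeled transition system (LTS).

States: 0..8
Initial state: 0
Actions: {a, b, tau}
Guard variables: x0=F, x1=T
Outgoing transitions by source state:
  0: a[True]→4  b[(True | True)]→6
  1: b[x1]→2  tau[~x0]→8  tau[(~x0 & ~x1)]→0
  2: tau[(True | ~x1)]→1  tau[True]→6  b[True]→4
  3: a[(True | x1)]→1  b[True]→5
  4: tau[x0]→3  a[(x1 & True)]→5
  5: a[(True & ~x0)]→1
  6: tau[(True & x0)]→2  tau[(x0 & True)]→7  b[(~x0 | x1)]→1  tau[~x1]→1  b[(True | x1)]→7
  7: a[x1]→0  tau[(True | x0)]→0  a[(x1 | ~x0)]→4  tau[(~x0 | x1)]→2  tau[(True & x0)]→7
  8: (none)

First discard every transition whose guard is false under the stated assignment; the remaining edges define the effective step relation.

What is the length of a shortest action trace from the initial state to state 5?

Answer: 2

Working:
Layered search for 5:
  depth 0: {0}
  depth 1: {4,6}
  depth 2: {1,5,7}
5 enters at depth 2; path a·a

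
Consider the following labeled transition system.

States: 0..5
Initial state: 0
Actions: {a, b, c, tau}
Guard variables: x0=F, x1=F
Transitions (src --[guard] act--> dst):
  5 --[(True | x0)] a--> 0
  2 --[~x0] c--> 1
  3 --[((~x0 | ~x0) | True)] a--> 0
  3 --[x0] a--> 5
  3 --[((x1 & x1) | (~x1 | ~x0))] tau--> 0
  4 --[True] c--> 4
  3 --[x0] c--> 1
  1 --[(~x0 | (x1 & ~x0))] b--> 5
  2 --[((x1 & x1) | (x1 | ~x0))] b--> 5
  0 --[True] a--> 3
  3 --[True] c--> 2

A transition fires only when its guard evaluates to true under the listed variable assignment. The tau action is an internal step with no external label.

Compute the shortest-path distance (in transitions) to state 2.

Breadth-first toward 2:
  depth 0: {0}
  depth 1: {3}
  depth 2: {2}
depth(2)=2, e.g. a·c

Answer: 2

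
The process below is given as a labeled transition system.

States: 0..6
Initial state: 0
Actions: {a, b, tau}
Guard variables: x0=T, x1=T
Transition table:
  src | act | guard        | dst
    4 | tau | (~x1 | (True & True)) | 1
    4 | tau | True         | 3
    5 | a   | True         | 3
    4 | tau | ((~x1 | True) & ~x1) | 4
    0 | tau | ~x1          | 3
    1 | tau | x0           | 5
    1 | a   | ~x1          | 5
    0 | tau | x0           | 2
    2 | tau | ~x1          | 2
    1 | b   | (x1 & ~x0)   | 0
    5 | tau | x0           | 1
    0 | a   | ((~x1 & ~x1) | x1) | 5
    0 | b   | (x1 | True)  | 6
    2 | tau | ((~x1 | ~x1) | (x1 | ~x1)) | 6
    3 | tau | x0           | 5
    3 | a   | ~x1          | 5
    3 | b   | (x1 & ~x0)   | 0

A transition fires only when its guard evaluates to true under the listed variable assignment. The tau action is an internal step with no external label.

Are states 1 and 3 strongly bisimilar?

Refine partition for ~:
  π0 = {{0,1,2,3,4,5,6}}
  π1 = {{0},{1,2,3,4},{5},{6}}
  π2 = {{0},{1,3},{2},{4},{5},{6}}
Fixed point at round 3; 6 class(es).
1∈{1,3}, 3∈{1,3}

Answer: BISIMILAR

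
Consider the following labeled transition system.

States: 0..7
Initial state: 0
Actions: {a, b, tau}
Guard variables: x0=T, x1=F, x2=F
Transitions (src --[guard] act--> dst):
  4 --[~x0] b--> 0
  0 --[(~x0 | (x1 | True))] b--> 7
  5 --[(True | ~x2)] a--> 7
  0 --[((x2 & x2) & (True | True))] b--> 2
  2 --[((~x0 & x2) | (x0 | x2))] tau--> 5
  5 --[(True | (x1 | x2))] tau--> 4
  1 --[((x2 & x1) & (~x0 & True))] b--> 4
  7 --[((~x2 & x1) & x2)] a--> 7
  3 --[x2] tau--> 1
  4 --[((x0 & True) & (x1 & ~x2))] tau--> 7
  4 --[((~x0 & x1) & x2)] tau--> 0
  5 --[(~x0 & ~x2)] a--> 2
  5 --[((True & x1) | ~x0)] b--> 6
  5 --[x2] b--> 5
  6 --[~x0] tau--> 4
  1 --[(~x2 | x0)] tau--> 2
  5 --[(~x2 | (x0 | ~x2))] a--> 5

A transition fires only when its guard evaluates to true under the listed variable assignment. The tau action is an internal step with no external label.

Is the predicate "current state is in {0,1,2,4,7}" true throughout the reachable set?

Answer: INVARIANT HOLDS

Trace:
Safe = {0,1,2,4,7}
Reachable = {0,7}
  0: ok
  7: ok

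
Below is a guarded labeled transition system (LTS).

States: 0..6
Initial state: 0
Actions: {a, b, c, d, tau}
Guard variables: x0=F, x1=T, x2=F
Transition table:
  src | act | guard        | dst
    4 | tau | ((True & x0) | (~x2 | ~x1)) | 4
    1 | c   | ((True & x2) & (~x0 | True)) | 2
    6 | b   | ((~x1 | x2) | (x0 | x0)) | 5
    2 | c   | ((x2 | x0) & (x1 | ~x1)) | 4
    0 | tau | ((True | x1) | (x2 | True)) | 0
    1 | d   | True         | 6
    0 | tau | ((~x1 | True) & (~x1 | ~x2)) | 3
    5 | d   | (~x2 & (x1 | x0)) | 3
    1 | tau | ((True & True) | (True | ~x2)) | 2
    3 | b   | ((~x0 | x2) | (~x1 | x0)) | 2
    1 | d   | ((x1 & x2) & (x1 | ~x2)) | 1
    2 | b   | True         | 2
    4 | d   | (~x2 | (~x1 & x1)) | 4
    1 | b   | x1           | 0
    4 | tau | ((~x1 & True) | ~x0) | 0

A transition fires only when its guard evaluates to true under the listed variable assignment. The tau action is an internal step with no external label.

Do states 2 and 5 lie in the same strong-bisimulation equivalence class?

Answer: NOT BISIMILAR

Working:
Bisimulation quotient by refinement:
  π0 = {{0,1,2,3,4,5,6}}
  π1 = {{0},{1},{2,3},{4},{5},{6}}
Fixed point at round 2; 6 class(es).
class of 2: {2,3}; class of 5: {5}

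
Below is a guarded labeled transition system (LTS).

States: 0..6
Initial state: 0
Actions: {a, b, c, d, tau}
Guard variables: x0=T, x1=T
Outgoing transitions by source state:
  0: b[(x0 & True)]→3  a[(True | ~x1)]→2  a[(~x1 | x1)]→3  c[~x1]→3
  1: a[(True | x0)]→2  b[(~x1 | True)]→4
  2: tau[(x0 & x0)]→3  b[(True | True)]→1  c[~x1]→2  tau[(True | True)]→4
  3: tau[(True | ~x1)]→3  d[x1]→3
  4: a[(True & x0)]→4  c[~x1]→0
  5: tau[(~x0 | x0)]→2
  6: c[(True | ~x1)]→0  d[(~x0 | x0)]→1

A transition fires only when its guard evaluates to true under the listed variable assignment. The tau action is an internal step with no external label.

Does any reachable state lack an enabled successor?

Reach set: {0,1,2,3,4}
  0: a→2  a→3  b→3  [deg 3]
  1: a→2  b→4  [deg 2]
  2: b→1  tau→3  tau→4  [deg 3]
  3: d→3  tau→3  [deg 2]
  4: a→4  [deg 1]

Answer: DEADLOCK-FREE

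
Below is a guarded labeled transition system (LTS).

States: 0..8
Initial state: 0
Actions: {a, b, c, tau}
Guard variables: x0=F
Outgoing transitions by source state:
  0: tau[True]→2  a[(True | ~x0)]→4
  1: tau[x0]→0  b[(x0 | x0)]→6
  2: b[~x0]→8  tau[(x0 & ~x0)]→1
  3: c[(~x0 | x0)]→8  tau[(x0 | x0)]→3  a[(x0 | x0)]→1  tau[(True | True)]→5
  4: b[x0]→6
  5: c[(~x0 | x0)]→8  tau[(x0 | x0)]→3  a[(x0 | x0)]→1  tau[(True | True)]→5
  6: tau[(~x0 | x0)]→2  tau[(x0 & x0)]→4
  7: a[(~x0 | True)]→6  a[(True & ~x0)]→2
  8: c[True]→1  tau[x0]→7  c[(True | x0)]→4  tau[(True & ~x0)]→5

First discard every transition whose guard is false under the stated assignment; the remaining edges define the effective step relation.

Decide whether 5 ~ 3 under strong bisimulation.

Answer: BISIMILAR

Analysis:
Bisimulation quotient by refinement:
  round 0: {{0,1,2,3,4,5,6,7,8}}
  round 1: {{0},{1,4},{2},{3,5,8},{6},{7}}
  round 2: {{0},{1,4},{2},{3,5},{6},{7},{8}}
stable after 3 split(s): 7 block(s)
class of 5: {3,5}; class of 3: {3,5}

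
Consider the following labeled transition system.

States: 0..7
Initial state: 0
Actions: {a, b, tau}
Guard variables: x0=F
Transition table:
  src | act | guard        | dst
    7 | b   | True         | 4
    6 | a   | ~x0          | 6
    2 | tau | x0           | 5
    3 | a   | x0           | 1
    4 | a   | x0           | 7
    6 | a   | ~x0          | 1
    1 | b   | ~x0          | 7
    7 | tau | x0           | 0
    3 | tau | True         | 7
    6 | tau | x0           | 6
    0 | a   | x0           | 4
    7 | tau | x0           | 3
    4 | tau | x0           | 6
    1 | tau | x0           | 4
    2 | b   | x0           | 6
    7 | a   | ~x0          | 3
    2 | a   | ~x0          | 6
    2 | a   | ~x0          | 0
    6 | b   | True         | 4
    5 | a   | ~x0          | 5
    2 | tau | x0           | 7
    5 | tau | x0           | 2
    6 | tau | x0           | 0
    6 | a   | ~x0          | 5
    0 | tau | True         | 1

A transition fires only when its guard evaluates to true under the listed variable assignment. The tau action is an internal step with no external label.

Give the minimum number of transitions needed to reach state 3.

Layered search for 3:
  L0 = {0}
  L1 = {1}
  L2 = {7}
  L3 = {3,4}
3 enters at depth 3; path tau·b·a

Answer: 3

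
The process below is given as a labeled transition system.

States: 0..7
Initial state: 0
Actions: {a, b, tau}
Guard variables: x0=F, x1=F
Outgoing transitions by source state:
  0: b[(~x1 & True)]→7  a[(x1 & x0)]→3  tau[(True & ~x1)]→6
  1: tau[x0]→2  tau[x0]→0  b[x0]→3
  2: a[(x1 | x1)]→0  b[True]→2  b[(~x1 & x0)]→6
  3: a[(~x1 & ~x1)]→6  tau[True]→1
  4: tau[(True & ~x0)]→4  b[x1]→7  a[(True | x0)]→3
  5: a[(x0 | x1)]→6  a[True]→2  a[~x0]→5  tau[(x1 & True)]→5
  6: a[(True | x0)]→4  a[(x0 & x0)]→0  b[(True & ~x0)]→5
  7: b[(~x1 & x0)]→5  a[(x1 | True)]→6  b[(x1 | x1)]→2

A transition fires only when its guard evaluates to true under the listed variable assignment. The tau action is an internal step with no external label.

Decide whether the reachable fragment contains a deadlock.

Answer: DEADLOCK at state 1

Trace:
Reachable = {0,1,2,3,4,5,6,7}
  0: b→7  tau→6  [2 exit(s)]
  1: ∅  [STUCK]
  2: b→2  [1 exit(s)]
  3: a→6  tau→1  [2 exit(s)]
  4: a→3  tau→4  [2 exit(s)]
  5: a→2  a→5  [2 exit(s)]
  6: a→4  b→5  [2 exit(s)]
  7: a→6  [1 exit(s)]
witness 1: tau·a·a·tau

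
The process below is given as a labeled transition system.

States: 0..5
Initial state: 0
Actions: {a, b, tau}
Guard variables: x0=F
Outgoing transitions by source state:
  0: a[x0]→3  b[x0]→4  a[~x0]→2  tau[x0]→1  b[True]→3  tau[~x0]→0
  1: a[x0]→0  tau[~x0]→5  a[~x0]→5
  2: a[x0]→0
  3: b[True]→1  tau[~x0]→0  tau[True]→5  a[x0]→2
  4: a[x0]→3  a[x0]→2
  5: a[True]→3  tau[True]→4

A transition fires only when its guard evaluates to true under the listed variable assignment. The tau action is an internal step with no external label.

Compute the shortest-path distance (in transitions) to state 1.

Answer: 2

Trace:
BFS to 1:
  depth 0: {0}
  depth 1: {2,3}
  depth 2: {1,5}
first hit 1 at d=2 via b·b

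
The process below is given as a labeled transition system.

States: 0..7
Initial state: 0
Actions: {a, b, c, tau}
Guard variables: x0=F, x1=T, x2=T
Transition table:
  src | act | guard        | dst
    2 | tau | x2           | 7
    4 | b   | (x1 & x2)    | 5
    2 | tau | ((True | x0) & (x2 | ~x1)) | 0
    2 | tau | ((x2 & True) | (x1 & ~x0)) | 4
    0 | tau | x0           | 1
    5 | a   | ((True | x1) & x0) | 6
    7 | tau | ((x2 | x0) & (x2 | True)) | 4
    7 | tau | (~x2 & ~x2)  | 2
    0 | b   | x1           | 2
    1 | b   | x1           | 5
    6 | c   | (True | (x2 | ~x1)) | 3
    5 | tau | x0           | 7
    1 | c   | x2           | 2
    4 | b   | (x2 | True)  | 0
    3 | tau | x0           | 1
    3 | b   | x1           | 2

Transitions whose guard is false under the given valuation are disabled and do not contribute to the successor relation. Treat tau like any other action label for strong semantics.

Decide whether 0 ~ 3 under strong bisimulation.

Bisimulation quotient by refinement:
  round 0: {{0,1,2,3,4,5,6,7}}
  round 1: {{0,3,4},{1},{2,7},{5},{6}}
  round 2: {{0,3},{1},{2},{4},{5},{6},{7}}
stable after 3 split(s): 7 block(s)
[0]={0,3}  [3]={0,3}

Answer: BISIMILAR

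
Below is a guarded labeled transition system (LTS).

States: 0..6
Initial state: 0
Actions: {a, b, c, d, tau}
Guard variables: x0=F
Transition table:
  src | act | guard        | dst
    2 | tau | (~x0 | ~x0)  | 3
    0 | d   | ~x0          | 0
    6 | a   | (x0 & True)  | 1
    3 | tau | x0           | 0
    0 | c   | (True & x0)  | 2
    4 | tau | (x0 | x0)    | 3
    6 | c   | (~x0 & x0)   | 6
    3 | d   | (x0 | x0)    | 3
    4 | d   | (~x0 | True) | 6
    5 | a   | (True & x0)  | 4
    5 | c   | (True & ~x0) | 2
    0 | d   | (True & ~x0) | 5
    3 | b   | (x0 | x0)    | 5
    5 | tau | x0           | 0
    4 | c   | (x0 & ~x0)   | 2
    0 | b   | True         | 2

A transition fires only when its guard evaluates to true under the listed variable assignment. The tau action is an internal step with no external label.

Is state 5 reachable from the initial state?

Answer: REACHABLE

Analysis:
After dropping false guards: 6 live edges.
L0 = {0}
L1 = {2,5}  cumulative {0,2,5}
L2 = {3}  cumulative {0,2,3,5}
R = {0,2,3,5}
Path to 5: d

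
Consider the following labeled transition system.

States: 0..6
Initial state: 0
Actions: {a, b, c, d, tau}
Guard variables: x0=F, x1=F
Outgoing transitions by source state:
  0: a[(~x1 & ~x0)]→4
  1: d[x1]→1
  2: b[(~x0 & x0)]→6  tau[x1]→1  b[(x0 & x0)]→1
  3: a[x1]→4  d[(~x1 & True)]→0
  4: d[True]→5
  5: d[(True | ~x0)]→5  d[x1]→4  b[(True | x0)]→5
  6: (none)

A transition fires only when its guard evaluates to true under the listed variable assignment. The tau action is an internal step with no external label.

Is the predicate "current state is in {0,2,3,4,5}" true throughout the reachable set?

Answer: INVARIANT HOLDS

Working:
Inv-set: {0,2,3,4,5}
R = {0,4,5}
  0: ok
  4: ok
  5: ok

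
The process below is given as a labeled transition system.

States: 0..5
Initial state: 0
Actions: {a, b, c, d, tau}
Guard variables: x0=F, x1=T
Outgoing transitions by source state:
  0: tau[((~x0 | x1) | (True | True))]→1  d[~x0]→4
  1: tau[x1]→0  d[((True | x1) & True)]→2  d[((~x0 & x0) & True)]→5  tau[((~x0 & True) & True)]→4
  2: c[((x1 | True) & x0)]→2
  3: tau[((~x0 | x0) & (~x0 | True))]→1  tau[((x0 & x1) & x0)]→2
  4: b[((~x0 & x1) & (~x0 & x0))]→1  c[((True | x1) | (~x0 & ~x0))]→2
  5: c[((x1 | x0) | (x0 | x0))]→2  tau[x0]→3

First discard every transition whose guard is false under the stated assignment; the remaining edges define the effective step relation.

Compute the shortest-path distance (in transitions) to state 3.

Answer: UNREACHABLE

Trace:
BFS to 3:
  Layer 0: {0}
  Layer 1: {1,4}
  Layer 2: {2}
3 never appears.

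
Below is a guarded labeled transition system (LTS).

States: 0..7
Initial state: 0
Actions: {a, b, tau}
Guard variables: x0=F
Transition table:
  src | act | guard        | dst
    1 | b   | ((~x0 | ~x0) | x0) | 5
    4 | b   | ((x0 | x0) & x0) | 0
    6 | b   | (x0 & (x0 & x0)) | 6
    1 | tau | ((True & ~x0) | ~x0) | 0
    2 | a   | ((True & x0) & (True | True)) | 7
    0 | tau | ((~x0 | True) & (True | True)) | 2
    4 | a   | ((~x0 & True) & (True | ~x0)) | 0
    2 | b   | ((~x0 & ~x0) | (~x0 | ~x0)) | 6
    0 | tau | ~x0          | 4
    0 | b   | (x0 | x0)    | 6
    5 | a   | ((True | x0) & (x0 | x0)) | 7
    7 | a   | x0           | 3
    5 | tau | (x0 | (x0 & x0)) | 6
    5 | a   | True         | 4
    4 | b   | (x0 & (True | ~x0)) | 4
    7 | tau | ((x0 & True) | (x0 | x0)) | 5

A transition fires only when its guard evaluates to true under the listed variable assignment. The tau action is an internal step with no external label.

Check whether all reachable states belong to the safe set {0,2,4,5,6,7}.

Answer: INVARIANT HOLDS

Analysis:
Inv-set: {0,2,4,5,6,7}
R = {0,2,4,6}
  0: ok
  2: ok
  4: ok
  6: ok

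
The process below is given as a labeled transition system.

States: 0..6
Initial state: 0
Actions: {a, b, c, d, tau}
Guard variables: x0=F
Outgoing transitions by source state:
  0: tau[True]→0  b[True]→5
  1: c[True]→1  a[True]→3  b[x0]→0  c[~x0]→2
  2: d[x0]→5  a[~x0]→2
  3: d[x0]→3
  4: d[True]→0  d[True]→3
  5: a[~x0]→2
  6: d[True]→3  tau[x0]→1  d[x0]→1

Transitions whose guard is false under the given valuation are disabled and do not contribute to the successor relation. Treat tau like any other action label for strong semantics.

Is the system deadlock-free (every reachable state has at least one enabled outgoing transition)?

Reach set: {0,2,5}
  0: b→5  tau→0  [deg 2]
  2: a→2  [deg 1]
  5: a→2  [deg 1]

Answer: DEADLOCK-FREE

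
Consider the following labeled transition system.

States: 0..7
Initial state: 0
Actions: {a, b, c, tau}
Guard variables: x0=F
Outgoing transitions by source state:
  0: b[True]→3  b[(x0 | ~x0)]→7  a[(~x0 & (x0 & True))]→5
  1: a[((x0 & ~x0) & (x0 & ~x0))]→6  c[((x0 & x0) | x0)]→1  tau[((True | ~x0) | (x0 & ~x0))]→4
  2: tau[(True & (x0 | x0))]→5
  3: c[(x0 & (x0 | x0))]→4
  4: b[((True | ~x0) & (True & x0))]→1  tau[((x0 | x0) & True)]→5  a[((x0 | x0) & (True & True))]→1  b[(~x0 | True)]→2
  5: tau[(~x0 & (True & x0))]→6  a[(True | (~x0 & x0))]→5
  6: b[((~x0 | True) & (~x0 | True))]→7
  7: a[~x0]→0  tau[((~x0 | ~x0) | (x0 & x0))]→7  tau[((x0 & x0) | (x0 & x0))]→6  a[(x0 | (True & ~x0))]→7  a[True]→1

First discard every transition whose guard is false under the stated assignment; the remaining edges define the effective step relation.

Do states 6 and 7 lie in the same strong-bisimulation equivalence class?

Refine partition for ~:
  P[0] = {{0,1,2,3,4,5,6,7}}
  P[1] = {{0,4,6},{1},{2,3},{5},{7}}
  P[2] = {{0},{1},{2,3},{4},{5},{6},{7}}
7 equivalence class(es) (converged in 3)
6∈{6}, 7∈{7}

Answer: NOT BISIMILAR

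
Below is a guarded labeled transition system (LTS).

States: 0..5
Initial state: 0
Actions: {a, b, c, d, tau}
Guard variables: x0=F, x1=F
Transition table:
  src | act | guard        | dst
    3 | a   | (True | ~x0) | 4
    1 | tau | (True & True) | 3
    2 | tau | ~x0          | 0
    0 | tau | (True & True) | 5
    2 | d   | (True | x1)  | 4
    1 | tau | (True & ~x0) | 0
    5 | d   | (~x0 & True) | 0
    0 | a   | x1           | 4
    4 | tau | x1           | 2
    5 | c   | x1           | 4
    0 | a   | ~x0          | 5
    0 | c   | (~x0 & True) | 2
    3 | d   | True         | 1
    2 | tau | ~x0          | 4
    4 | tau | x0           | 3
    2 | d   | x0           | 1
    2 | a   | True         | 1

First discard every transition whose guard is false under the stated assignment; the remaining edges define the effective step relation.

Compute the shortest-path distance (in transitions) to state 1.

Breadth-first toward 1:
  Layer 0: {0}
  Layer 1: {2,5}
  Layer 2: {1,4}
first hit 1 at d=2 via c·a

Answer: 2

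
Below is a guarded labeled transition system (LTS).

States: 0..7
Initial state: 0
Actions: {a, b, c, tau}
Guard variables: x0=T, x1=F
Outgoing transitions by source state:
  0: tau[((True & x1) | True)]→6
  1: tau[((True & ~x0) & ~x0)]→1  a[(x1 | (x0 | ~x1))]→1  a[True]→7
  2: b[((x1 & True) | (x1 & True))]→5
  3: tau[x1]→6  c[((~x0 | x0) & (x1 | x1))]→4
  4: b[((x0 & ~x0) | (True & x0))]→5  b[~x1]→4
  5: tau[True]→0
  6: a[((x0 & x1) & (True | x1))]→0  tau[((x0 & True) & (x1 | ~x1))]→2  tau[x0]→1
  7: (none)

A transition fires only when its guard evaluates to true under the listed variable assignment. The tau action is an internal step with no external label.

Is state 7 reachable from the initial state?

After dropping false guards: 8 live edges.
depth 0: {0}
depth 1: {6}  total {0,6}
depth 2: {1,2}  total {0,1,2,6}
depth 3: {7}  total {0,1,2,6,7}
Reach set: {0,1,2,6,7}
trace reaching 7: tau·tau·a

Answer: REACHABLE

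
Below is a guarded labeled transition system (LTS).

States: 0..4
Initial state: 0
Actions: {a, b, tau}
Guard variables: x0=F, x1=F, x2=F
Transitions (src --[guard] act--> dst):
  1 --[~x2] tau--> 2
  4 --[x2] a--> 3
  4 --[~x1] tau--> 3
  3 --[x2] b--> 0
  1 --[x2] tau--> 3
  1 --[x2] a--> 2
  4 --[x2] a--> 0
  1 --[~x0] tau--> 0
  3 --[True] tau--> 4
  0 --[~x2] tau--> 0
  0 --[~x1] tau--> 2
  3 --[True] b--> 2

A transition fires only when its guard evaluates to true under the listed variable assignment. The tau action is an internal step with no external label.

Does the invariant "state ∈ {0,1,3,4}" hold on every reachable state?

Answer: INVARIANT VIOLATED at state 2

Analysis:
Safe = {0,1,3,4}
Reachable = {0,2}
  0: safe
  2: VIOLATES
witness against invariant: tau → 2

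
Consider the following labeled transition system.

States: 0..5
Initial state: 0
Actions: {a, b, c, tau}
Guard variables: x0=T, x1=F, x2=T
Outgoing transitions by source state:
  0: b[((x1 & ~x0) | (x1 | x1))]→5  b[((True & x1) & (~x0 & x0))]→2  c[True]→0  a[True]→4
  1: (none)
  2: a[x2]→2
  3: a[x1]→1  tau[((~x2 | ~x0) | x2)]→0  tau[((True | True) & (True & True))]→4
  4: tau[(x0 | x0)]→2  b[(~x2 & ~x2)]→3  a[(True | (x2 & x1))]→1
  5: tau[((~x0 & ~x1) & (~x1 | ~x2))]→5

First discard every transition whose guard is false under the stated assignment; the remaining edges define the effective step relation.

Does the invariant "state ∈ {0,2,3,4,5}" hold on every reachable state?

Allowed set {0,2,3,4,5}
R = {0,1,2,4}
  0: ok
  1: VIOLATES
  2: ok
  4: ok
witness against invariant: a·a → 1

Answer: INVARIANT VIOLATED at state 1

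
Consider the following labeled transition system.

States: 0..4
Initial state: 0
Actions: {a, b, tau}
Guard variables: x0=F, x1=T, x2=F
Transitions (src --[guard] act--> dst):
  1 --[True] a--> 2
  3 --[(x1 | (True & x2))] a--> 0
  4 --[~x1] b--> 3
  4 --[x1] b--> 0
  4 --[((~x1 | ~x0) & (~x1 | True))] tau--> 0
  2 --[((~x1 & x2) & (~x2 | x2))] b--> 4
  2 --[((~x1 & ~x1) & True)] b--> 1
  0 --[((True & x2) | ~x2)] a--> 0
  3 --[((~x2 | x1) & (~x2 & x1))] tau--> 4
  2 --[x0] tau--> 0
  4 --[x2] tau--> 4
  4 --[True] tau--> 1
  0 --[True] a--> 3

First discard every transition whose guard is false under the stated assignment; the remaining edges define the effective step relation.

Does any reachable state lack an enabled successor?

Answer: DEADLOCK at state 2

Analysis:
R = {0,1,2,3,4}
  0: a→0  a→3  [2 out]
  1: a→2  [1 out]
  2: ∅  [deadlock]
  3: a→0  tau→4  [2 out]
  4: b→0  tau→0  tau→1  [3 out]
trace reaching 2: a·tau·tau·a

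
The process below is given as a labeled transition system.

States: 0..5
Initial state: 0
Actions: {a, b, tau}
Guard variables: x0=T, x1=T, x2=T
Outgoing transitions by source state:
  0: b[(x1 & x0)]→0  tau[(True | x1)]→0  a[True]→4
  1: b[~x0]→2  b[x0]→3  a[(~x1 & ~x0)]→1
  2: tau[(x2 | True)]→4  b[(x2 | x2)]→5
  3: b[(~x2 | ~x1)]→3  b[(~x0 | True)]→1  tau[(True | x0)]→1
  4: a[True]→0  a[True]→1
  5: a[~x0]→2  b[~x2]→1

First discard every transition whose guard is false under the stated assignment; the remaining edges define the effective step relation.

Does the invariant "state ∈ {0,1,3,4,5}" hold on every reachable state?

Allowed set {0,1,3,4,5}
R = {0,1,3,4}
  0: safe
  1: safe
  3: safe
  4: safe

Answer: INVARIANT HOLDS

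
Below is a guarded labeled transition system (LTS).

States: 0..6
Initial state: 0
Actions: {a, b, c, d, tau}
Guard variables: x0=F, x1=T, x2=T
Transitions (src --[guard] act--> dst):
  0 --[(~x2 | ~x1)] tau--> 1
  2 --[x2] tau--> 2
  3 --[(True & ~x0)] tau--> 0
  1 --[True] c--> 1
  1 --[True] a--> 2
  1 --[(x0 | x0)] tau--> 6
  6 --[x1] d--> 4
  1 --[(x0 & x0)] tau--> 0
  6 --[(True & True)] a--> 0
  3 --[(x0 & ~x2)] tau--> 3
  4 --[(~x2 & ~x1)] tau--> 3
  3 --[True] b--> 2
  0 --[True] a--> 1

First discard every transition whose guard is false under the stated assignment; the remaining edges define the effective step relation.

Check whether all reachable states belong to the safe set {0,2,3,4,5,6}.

Answer: INVARIANT VIOLATED at state 1

Trace:
Inv-set: {0,2,3,4,5,6}
Reachable = {0,1,2}
  0: ok
  1: outside
  2: ok
witness against invariant: a → 1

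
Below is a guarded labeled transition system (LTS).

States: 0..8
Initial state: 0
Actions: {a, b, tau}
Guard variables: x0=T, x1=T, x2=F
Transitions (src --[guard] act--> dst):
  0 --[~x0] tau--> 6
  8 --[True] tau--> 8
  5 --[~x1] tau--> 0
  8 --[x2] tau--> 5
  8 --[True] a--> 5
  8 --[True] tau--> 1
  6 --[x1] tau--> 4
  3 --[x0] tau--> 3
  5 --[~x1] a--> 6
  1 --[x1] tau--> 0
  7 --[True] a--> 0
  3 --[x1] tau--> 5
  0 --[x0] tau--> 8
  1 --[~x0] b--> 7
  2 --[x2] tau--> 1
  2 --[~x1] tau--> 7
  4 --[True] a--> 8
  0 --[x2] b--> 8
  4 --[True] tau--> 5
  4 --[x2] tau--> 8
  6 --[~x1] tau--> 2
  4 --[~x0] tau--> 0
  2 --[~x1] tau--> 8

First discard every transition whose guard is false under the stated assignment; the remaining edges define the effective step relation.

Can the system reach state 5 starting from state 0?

Guard filter leaves 11 enabled edge(s).
depth 0: {0}
depth 1: {8}  now seen {0,8}
depth 2: {1,5}  now seen {0,1,5,8}
Reach set: {0,1,5,8}
witness 5: tau·a

Answer: REACHABLE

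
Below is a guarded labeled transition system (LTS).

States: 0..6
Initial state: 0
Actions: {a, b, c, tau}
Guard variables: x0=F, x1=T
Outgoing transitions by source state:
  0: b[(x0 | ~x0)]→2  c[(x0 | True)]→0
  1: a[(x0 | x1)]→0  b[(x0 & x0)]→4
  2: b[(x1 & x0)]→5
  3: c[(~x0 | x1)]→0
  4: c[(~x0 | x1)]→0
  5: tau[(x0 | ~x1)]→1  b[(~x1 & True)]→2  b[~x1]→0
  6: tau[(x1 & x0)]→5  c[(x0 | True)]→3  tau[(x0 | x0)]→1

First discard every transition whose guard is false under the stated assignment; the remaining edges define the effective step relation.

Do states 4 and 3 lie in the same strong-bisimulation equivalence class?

Compute ~ classes (split until stable):
  P[0] = {{0,1,2,3,4,5,6}}
  P[1] = {{0},{1},{2,5},{3,4,6}}
  P[2] = {{0},{1},{2,5},{3,4},{6}}
Fixed point at round 3; 5 class(es).
4∈{3,4}, 3∈{3,4}

Answer: BISIMILAR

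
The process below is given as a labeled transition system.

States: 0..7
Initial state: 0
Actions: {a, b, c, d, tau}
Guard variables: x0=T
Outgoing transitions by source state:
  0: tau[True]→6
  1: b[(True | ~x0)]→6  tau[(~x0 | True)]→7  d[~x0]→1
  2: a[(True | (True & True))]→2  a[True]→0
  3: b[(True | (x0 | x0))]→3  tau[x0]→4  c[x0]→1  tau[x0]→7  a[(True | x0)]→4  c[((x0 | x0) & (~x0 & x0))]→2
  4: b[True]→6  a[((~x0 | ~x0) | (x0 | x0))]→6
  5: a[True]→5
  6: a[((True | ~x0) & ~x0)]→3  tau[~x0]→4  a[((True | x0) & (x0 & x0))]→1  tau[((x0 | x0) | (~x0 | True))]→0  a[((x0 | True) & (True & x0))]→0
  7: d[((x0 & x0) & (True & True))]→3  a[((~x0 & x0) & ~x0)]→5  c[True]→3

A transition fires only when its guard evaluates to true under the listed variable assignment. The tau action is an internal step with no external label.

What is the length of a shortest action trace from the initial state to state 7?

Answer: 3

Trace:
Breadth-first toward 7:
  Layer 0: {0}
  Layer 1: {6}
  Layer 2: {1}
  Layer 3: {7}
depth(7)=3, e.g. tau·a·tau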